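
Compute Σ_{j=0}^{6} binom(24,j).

1 + 24 + 276 + 2024 + 10626 + 42504 + 134596 = 190051.

190051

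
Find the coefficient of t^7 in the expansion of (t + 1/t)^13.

286

General term: C(13,j)·(t)^j·(1/t)^(13-j), with t-exponent 1j − 1(13−j) = 2j − 13.
Set 2j − 13 = 7: j = 10.
C(13,10) = 286; 1^10 = 1; 1^3 = 1.
Coefficient = 286 · 1 · 1 = 286.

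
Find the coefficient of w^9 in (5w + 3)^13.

The general term is C(13,j)·(5w)^j·(3)^(13-j); the w^9 term has j = 9.
C(13,9) = 715.
Coefficient = C(13,9) · 5^9 · 3^4 = 715 · 1953125 · 81 = 113115234375.

113115234375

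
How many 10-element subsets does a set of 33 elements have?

92561040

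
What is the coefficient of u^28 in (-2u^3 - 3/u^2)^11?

-33792

General term: C(11,j)·(-2u^3)^j·(-3/u^2)^(11-j), with u-exponent 3j − 2(11−j) = 5j − 22.
Set 5j − 22 = 28: j = 10.
C(11,10) = 11; (-2)^10 = 1024; (-3)^1 = -3.
Coefficient = 11 · 1024 · (-3) = -33792.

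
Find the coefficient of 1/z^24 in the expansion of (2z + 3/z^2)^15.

669615660

General term: C(15,j)·(2z)^j·(3/z^2)^(15-j), with z-exponent 1j − 2(15−j) = 3j − 30.
Set 3j − 30 = -24: j = 2.
C(15,2) = 105; 2^2 = 4; 3^13 = 1594323.
Coefficient = 105 · 4 · 1594323 = 669615660.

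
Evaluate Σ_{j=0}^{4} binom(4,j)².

Σ C(4,j)² is the coefficient of x^4 in (1+x)^4(1+x)^4 = (1+x)^8, i.e. C(8,4) = 70.

70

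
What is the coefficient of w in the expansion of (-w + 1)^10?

-10

The general term is C(10,j)·(-w)^j·(1)^(10-j); the w^1 term has j = 1.
C(10,1) = 10.
Coefficient = C(10,1) · (-1)^1 = 10 · (-1) = -10.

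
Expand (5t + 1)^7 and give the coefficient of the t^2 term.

The general term is C(7,j)·(5t)^j·(1)^(7-j); the t^2 term has j = 2.
C(7,2) = 21.
Coefficient = C(7,2) · 5^2 = 21 · 25 = 525.

525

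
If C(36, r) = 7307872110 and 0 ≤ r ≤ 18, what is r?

16

C(36,r) increases on 0 ≤ r ≤ 18. C(36,15) = 5567902560 and C(36,16) = 7307872110, so r = 16.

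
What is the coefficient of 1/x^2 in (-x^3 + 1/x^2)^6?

General term: C(6,j)·(-x^3)^j·(1/x^2)^(6-j), with x-exponent 3j − 2(6−j) = 5j − 12.
Set 5j − 12 = -2: j = 2.
C(6,2) = 15; (-1)^2 = 1; 1^4 = 1.
Coefficient = 15 · 1 · 1 = 15.

15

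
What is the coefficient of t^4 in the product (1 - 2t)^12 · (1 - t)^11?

Coefficient of t^4 = Σ_{j} C(12,j)·(-2)^j·C(11,4-j)·(-1)^(4-j) for j from 0 to 4.
= 330 + 3960 + 14520 + 19360 + 7920 = 46090.

46090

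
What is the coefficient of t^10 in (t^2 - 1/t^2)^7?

General term: C(7,j)·(t^2)^j·(-1/t^2)^(7-j), with t-exponent 2j − 2(7−j) = 4j − 14.
Set 4j − 14 = 10: j = 6.
C(7,6) = 7; 1^6 = 1; (-1)^1 = -1.
Coefficient = 7 · 1 · (-1) = -7.

-7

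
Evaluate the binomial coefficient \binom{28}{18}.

13123110

C(28,18) = C(28,10) by symmetry.
C(28,10) = (28·27·26·25·24·23·22·21·20·19) / 10! = 47621141568000 / 3628800 = 13123110.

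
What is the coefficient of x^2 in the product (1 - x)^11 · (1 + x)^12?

-11

Coefficient of x^2 = Σ_{j} C(11,j)·(-1)^j·C(12,2-j)·1^(2-j) for j from 0 to 2.
= 66 + (-132) + 55 = -11.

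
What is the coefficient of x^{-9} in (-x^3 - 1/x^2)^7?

-7

General term: C(7,j)·(-x^3)^j·(-1/x^2)^(7-j), with x-exponent 3j − 2(7−j) = 5j − 14.
Set 5j − 14 = -9: j = 1.
C(7,1) = 7; (-1)^1 = -1; (-1)^6 = 1.
Coefficient = 7 · (-1) · 1 = -7.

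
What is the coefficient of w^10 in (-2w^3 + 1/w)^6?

General term: C(6,j)·(-2w^3)^j·(1/w)^(6-j), with w-exponent 3j − 1(6−j) = 4j − 6.
Set 4j − 6 = 10: j = 4.
C(6,4) = 15; (-2)^4 = 16; 1^2 = 1.
Coefficient = 15 · 16 · 1 = 240.

240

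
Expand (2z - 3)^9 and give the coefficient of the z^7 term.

41472

The general term is C(9,j)·(2z)^j·(-3)^(9-j); the z^7 term has j = 7.
C(9,7) = 36.
Coefficient = C(9,7) · 2^7 · (-3)^2 = 36 · 128 · 9 = 41472.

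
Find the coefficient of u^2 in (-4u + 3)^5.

4320

The general term is C(5,j)·(-4u)^j·(3)^(5-j); the u^2 term has j = 2.
C(5,2) = 10.
Coefficient = C(5,2) · (-4)^2 · 3^3 = 10 · 16 · 27 = 4320.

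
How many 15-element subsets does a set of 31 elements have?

300540195

C(31,15) = (31·30·29·28·27·26·25·24·23·22·21·20·19·18·17) / 15! = 393008709555221760000 / 1307674368000 = 300540195.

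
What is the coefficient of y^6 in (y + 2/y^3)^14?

General term: C(14,j)·(y)^j·(2/y^3)^(14-j), with y-exponent 1j − 3(14−j) = 4j − 42.
Set 4j − 42 = 6: j = 12.
C(14,12) = 91; 1^12 = 1; 2^2 = 4.
Coefficient = 91 · 1 · 4 = 364.

364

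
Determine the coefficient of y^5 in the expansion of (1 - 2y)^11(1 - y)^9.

-131202

Coefficient of y^5 = Σ_{j} C(11,j)·(-2)^j·C(9,5-j)·(-1)^(5-j) for j from 0 to 5.
= (-126) + (-2772) + (-18480) + (-47520) + (-47520) + (-14784) = -131202.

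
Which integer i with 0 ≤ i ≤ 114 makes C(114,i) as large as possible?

C(114,i) is maximized at i = 114/2 = 57.

57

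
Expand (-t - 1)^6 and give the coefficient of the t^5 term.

The general term is C(6,j)·(-t)^j·(-1)^(6-j); the t^5 term has j = 5.
C(6,5) = 6.
Coefficient = C(6,5) · (-1)^5 · (-1)^1 = 6 · (-1) · (-1) = 6.

6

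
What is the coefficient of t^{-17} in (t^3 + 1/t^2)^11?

11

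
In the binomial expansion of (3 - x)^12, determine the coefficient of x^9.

The general term is C(12,j)·(3)^j·(-x)^(12-j); the x^9 term has j = 3.
C(12,3) = 220.
Coefficient = C(12,3) · 3^3 · (-1)^9 = 220 · 27 · (-1) = -5940.

-5940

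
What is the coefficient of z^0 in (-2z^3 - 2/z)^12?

General term: C(12,j)·(-2z^3)^j·(-2/z)^(12-j), with z-exponent 3j − 1(12−j) = 4j − 12.
Set 4j − 12 = 0: j = 3.
C(12,3) = 220; (-2)^3 = -8; (-2)^9 = -512.
Coefficient = 220 · (-8) · (-512) = 901120.

901120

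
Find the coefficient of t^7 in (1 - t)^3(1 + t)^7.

Coefficient of t^7 = Σ_{j} C(3,j)·(-1)^j·C(7,7-j)·1^(7-j) for j from 0 to 3.
= 1 + (-21) + 63 + (-35) = 8.

8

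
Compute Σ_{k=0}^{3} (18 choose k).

988

1 + 18 + 153 + 816 = 988.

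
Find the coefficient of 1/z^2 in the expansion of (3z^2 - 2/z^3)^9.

489888

General term: C(9,j)·(3z^2)^j·(-2/z^3)^(9-j), with z-exponent 2j − 3(9−j) = 5j − 27.
Set 5j − 27 = -2: j = 5.
C(9,5) = 126; 3^5 = 243; (-2)^4 = 16.
Coefficient = 126 · 243 · 16 = 489888.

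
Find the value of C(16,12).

C(16,12) = C(16,4) by symmetry.
C(16,4) = (16·15·14·13) / 4! = 43680 / 24 = 1820.

1820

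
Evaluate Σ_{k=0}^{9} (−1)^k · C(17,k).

The partial alternating sum Σ_{k=0}^{9} (−1)^k C(17,k) = (−1)^9 C(16,9) = -11440.

-11440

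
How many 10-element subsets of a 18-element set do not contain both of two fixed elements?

All 10-subsets: C(18,10) = 43758. Those containing both fixed elements: C(16,8) = 12870.
43758 − 12870 = 30888.

30888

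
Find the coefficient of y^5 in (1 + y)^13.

1287

The general term is C(13,j)·(1)^j·(y)^(13-j); the y^5 term has j = 8.
C(13,8) = 1287.
Coefficient = C(13,8) = 1287.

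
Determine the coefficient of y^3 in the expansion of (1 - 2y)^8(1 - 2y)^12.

-9120

(1 - 2y)^8(1 - 2y)^12 = (1 - 2y)^20, so the coefficient of y^3 is C(20,3)·(-2)^3 = 1140·-8 = -9120.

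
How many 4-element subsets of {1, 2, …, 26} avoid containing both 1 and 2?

14674

All 4-subsets: C(26,4) = 14950. Those containing both fixed elements: C(24,2) = 276.
14950 − 276 = 14674.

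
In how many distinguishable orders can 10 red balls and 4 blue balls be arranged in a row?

1001

Choose positions for the red balls: C(14,10) = 1001.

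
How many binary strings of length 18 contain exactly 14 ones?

3060

Choose the 14 positions: C(18,14) = 3060.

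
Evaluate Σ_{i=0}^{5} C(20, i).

21700

1 + 20 + 190 + 1140 + 4845 + 15504 = 21700.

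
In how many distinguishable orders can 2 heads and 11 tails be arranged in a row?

Choose positions for the heads: C(13,2) = 78.

78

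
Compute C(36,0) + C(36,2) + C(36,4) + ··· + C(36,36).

Half of (1+1)^36 + (1−1)^36 gives the even-index sum: 2^35 = 34359738368.

34359738368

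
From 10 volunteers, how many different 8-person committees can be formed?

45

This is C(10,8) = 45.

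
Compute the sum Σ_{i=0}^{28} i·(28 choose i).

Differentiating (1+x)^28 and setting x=1: Σ i·C(28,i) = 28·2^27 = 3758096384.

3758096384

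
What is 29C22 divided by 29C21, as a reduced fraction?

4/11

C(n,k+1)/C(n,k) = (n−k)/(k+1) = (29−21)/(21+1) = 8/22 = 4/11.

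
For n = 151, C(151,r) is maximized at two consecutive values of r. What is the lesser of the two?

For odd n = 151, C(151,r) peaks at r = (n−1)/2 and (n+1)/2; the lesser is 75.

75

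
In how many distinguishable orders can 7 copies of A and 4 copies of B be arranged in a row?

330

Choose positions for the A's: C(11,7) = 330.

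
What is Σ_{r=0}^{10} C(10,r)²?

184756

By Vandermonde's identity, Σ C(10,r)² = C(20,10) = 184756.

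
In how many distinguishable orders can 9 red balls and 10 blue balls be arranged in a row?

Choose positions for the red balls: C(19,9) = 92378.

92378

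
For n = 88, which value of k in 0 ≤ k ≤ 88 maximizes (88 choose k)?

C(88,k) is maximized at k = 88/2 = 44.

44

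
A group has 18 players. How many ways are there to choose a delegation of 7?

This is C(18,7) = 31824.

31824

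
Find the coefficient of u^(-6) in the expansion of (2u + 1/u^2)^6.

60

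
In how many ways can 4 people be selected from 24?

This is C(24,4) = 10626.

10626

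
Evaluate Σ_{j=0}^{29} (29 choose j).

Setting x = 1 in (1+x)^29 gives Σ C(29,j) = 2^29 = 536870912.

536870912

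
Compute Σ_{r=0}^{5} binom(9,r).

1 + 9 + 36 + 84 + 126 + 126 = 382.

382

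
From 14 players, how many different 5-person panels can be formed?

This is C(14,5) = 2002.

2002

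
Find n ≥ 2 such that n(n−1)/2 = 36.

9

n(n−1)/2 = 36 ⇒ n(n−1) = 72. Since 9·8 = 72, n = 9.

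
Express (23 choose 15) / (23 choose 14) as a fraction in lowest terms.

3/5

C(n,k+1)/C(n,k) = (n−k)/(k+1) = (23−14)/(14+1) = 9/15 = 3/5.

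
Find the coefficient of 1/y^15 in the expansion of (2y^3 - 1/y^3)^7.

14

General term: C(7,j)·(2y^3)^j·(-1/y^3)^(7-j), with y-exponent 3j − 3(7−j) = 6j − 21.
Set 6j − 21 = -15: j = 1.
C(7,1) = 7; 2^1 = 2; (-1)^6 = 1.
Coefficient = 7 · 2 · 1 = 14.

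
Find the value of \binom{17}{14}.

C(17,14) = C(17,3) by symmetry.
C(17,3) = (17·16·15) / 3! = 4080 / 6 = 680.

680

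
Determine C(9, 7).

36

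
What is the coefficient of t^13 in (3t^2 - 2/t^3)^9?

-118098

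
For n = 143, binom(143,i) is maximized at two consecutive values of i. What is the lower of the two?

71

For odd n = 143, C(143,i) peaks at i = (n−1)/2 and (n+1)/2; the lower is 71.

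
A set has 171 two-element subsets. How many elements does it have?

n(n−1)/2 = 171 ⇒ n(n−1) = 342. Since 19·18 = 342, n = 19.

19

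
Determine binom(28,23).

98280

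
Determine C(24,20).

C(24,20) = C(24,4) by symmetry.
C(24,4) = (24·23·22·21) / 4! = 255024 / 24 = 10626.

10626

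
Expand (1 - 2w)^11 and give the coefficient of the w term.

The general term is C(11,j)·(1)^j·(-2w)^(11-j); the w^1 term has j = 10.
C(11,10) = 11.
Coefficient = C(11,10) · (-2)^1 = 11 · (-2) = -22.

-22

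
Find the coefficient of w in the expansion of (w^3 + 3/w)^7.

5103

General term: C(7,j)·(w^3)^j·(3/w)^(7-j), with w-exponent 3j − 1(7−j) = 4j − 7.
Set 4j − 7 = 1: j = 2.
C(7,2) = 21; 1^2 = 1; 3^5 = 243.
Coefficient = 21 · 1 · 243 = 5103.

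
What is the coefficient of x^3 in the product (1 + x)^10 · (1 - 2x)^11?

10

Coefficient of x^3 = Σ_{j} C(10,j)·1^j·C(11,3-j)·(-2)^(3-j) for j from 0 to 3.
= (-1320) + 2200 + (-990) + 120 = 10.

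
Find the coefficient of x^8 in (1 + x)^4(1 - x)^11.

Coefficient of x^8 = Σ_{j} C(4,j)·1^j·C(11,8-j)·(-1)^(8-j) for j from 0 to 4.
= 165 + (-1320) + 2772 + (-1848) + 330 = 99.

99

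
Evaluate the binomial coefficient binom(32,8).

10518300

C(32,8) = (32·31·30·29·28·27·26·25) / 8! = 424097856000 / 40320 = 10518300.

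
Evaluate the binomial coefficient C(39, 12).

3910797436

C(39,12) = (39·38·37·36·35·34·33·32·31·30·29·28) / 12! = 1873278229119897600 / 479001600 = 3910797436.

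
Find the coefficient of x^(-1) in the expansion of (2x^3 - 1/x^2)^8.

-448

General term: C(8,j)·(2x^3)^j·(-1/x^2)^(8-j), with x-exponent 3j − 2(8−j) = 5j − 16.
Set 5j − 16 = -1: j = 3.
C(8,3) = 56; 2^3 = 8; (-1)^5 = -1.
Coefficient = 56 · 8 · (-1) = -448.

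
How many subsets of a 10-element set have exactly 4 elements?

210

Choose the 4 positions: C(10,4) = 210.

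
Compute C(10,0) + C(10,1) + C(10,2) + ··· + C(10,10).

The entries of row 10 sum to 2^10 = 1024.

1024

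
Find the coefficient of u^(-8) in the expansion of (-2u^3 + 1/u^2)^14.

16016

General term: C(14,j)·(-2u^3)^j·(1/u^2)^(14-j), with u-exponent 3j − 2(14−j) = 5j − 28.
Set 5j − 28 = -8: j = 4.
C(14,4) = 1001; (-2)^4 = 16; 1^10 = 1.
Coefficient = 1001 · 16 · 1 = 16016.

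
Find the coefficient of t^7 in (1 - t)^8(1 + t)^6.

40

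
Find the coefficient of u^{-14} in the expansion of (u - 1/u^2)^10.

45

General term: C(10,j)·(u)^j·(-1/u^2)^(10-j), with u-exponent 1j − 2(10−j) = 3j − 20.
Set 3j − 20 = -14: j = 2.
C(10,2) = 45; 1^2 = 1; (-1)^8 = 1.
Coefficient = 45 · 1 · 1 = 45.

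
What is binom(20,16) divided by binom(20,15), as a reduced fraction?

C(n,k+1)/C(n,k) = (n−k)/(k+1) = (20−15)/(15+1) = 5/16.

5/16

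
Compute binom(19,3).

C(19,3) = (19·18·17) / 3! = 5814 / 6 = 969.

969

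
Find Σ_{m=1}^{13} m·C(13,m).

53248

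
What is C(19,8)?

75582

C(19,8) = (19·18·17·16·15·14·13·12) / 8! = 3047466240 / 40320 = 75582.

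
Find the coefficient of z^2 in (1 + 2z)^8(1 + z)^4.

182

Coefficient of z^2 = Σ_{j} C(8,j)·2^j·C(4,2-j)·1^(2-j) for j from 0 to 2.
= 6 + 64 + 112 = 182.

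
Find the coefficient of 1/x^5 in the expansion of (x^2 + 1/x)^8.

General term: C(8,j)·(x^2)^j·(1/x)^(8-j), with x-exponent 2j − 1(8−j) = 3j − 8.
Set 3j − 8 = -5: j = 1.
C(8,1) = 8; 1^1 = 1; 1^7 = 1.
Coefficient = 8 · 1 · 1 = 8.

8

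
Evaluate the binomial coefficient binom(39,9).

C(39,9) = (39·38·37·36·35·34·33·32·31) / 9! = 76899763100160 / 362880 = 211915132.

211915132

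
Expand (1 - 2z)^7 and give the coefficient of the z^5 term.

-672

The general term is C(7,j)·(1)^j·(-2z)^(7-j); the z^5 term has j = 2.
C(7,2) = 21.
Coefficient = C(7,2) · (-2)^5 = 21 · (-32) = -672.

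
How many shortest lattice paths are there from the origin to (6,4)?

210

Each path is a sequence of 10 steps with 6 rights: C(10,6) = 210.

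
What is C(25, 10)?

C(25,10) = (25·24·23·22·21·20·19·18·17·16) / 10! = 11861676288000 / 3628800 = 3268760.

3268760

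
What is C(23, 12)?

C(23,12) = C(23,11) by symmetry.
C(23,11) = (23·22·21·20·19·18·17·16·15·14·13) / 11! = 53970627110400 / 39916800 = 1352078.

1352078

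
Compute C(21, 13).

203490

C(21,13) = C(21,8) by symmetry.
C(21,8) = (21·20·19·18·17·16·15·14) / 8! = 8204716800 / 40320 = 203490.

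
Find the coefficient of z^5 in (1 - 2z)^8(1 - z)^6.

-17718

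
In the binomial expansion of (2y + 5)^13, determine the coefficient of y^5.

16087500000

The general term is C(13,j)·(2y)^j·(5)^(13-j); the y^5 term has j = 5.
C(13,5) = 1287.
Coefficient = C(13,5) · 2^5 · 5^8 = 1287 · 32 · 390625 = 16087500000.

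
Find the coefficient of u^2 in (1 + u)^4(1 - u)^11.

Coefficient of u^2 = Σ_{j} C(4,j)·1^j·C(11,2-j)·(-1)^(2-j) for j from 0 to 2.
= 55 + (-44) + 6 = 17.

17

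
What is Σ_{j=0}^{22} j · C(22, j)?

Since j·C(22,j) = 22·C(21,j−1), the sum is 22·2^21 = 22·2097152 = 46137344.

46137344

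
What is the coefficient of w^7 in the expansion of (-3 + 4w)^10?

The general term is C(10,j)·(-3)^j·(4w)^(10-j); the w^7 term has j = 3.
C(10,3) = 120.
Coefficient = C(10,3) · (-3)^3 · 4^7 = 120 · (-27) · 16384 = -53084160.

-53084160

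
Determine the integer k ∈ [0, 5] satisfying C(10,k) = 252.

C(10,k) increases on 0 ≤ k ≤ 5. C(10,4) = 210 and C(10,5) = 252, so k = 5.

5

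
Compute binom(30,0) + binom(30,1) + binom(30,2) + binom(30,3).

4526

1 + 30 + 435 + 4060 = 4526.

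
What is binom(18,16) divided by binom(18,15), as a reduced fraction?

3/16

C(n,k+1)/C(n,k) = (n−k)/(k+1) = (18−15)/(15+1) = 3/16.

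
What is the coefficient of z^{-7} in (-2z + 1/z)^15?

21840

General term: C(15,j)·(-2z)^j·(1/z)^(15-j), with z-exponent 1j − 1(15−j) = 2j − 15.
Set 2j − 15 = -7: j = 4.
C(15,4) = 1365; (-2)^4 = 16; 1^11 = 1.
Coefficient = 1365 · 16 · 1 = 21840.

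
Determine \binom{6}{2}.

15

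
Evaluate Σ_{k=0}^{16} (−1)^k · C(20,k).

969

The partial alternating sum Σ_{k=0}^{16} (−1)^k C(20,k) = (−1)^16 C(19,16) = 969.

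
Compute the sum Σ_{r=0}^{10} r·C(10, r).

Since r·C(10,r) = 10·C(9,r−1), the sum is 10·2^9 = 10·512 = 5120.

5120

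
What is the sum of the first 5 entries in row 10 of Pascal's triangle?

1 + 10 + 45 + 120 + 210 = 386.

386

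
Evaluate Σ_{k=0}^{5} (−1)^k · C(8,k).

The partial alternating sum Σ_{k=0}^{5} (−1)^k C(8,k) = (−1)^5 C(7,5) = -21.

-21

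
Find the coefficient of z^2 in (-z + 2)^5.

80

The general term is C(5,j)·(-z)^j·(2)^(5-j); the z^2 term has j = 2.
C(5,2) = 10.
Coefficient = C(5,2) · 2^3 = 10 · 8 = 80.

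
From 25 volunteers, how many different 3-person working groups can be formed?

This is C(25,3) = 2300.

2300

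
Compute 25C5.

53130

C(25,5) = (25·24·23·22·21) / 5! = 6375600 / 120 = 53130.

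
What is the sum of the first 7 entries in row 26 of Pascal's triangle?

1 + 26 + 325 + 2600 + 14950 + 65780 + 230230 = 313912.

313912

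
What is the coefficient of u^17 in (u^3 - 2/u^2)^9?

General term: C(9,j)·(u^3)^j·(-2/u^2)^(9-j), with u-exponent 3j − 2(9−j) = 5j − 18.
Set 5j − 18 = 17: j = 7.
C(9,7) = 36; 1^7 = 1; (-2)^2 = 4.
Coefficient = 36 · 1 · 4 = 144.

144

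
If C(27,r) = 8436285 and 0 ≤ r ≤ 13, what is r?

C(27,r) increases on 0 ≤ r ≤ 13. C(27,9) = 4686825 and C(27,10) = 8436285, so r = 10.

10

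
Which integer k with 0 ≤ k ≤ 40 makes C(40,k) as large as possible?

C(40,k) is maximized at k = 40/2 = 20.

20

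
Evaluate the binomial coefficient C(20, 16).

4845

C(20,16) = C(20,4) by symmetry.
C(20,4) = (20·19·18·17) / 4! = 116280 / 24 = 4845.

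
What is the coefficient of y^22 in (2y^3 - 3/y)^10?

General term: C(10,j)·(2y^3)^j·(-3/y)^(10-j), with y-exponent 3j − 1(10−j) = 4j − 10.
Set 4j − 10 = 22: j = 8.
C(10,8) = 45; 2^8 = 256; (-3)^2 = 9.
Coefficient = 45 · 256 · 9 = 103680.

103680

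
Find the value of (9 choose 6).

84

C(9,6) = C(9,3) by symmetry.
C(9,3) = (9·8·7) / 3! = 504 / 6 = 84.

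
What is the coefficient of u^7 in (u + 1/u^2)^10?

10

General term: C(10,j)·(u)^j·(1/u^2)^(10-j), with u-exponent 1j − 2(10−j) = 3j − 20.
Set 3j − 20 = 7: j = 9.
C(10,9) = 10; 1^9 = 1; 1^1 = 1.
Coefficient = 10 · 1 · 1 = 10.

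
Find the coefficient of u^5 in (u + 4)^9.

The general term is C(9,j)·(u)^j·(4)^(9-j); the u^5 term has j = 5.
C(9,5) = 126.
Coefficient = C(9,5) · 4^4 = 126 · 256 = 32256.

32256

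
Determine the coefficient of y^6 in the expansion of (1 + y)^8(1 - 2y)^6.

Coefficient of y^6 = Σ_{j} C(8,j)·1^j·C(6,6-j)·(-2)^(6-j) for j from 0 to 6.
= 64 + (-1536) + 6720 + (-8960) + 4200 + (-672) + 28 = -156.

-156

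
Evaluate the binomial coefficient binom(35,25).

C(35,25) = C(35,10) by symmetry.
C(35,10) = (35·34·33·32·31·30·29·28·27·26) / 10! = 666172912204800 / 3628800 = 183579396.

183579396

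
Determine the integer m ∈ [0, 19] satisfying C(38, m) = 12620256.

C(38,m) increases on 0 ≤ m ≤ 19. C(38,6) = 2760681 and C(38,7) = 12620256, so m = 7.

7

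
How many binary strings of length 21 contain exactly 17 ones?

5985

Choose the 17 positions: C(21,17) = 5985.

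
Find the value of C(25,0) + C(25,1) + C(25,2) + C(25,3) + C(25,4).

15276

1 + 25 + 300 + 2300 + 12650 = 15276.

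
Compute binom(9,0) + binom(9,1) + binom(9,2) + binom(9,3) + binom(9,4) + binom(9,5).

382

1 + 9 + 36 + 84 + 126 + 126 = 382.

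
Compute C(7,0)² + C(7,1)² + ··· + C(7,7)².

3432

By Vandermonde's identity, Σ C(7,j)² = C(14,7) = 3432.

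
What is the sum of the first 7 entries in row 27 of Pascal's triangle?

1 + 27 + 351 + 2925 + 17550 + 80730 + 296010 = 397594.

397594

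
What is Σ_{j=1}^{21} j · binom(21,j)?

Differentiating (1+x)^21 and setting x=1: Σ j·C(21,j) = 21·2^20 = 22020096.

22020096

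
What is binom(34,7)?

5379616

C(34,7) = (34·33·32·31·30·29·28) / 7! = 27113264640 / 5040 = 5379616.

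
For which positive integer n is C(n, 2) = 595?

35

n(n−1)/2 = 595 ⇒ n(n−1) = 1190. Since 35·34 = 1190, n = 35.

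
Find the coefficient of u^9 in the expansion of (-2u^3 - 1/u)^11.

General term: C(11,j)·(-2u^3)^j·(-1/u)^(11-j), with u-exponent 3j − 1(11−j) = 4j − 11.
Set 4j − 11 = 9: j = 5.
C(11,5) = 462; (-2)^5 = -32; (-1)^6 = 1.
Coefficient = 462 · (-32) · 1 = -14784.

-14784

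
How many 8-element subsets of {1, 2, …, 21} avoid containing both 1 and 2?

All 8-subsets: C(21,8) = 203490. Those containing both fixed elements: C(19,6) = 27132.
203490 − 27132 = 176358.

176358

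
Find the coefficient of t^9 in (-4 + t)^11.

880

The general term is C(11,j)·(-4)^j·(t)^(11-j); the t^9 term has j = 2.
C(11,2) = 55.
Coefficient = C(11,2) · (-4)^2 = 55 · 16 = 880.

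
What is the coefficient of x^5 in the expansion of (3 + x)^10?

The general term is C(10,j)·(3)^j·(x)^(10-j); the x^5 term has j = 5.
C(10,5) = 252.
Coefficient = C(10,5) · 3^5 = 252 · 243 = 61236.

61236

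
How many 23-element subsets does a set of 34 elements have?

C(34,23) = C(34,11) by symmetry.
C(34,11) = (34·33·32·31·30·29·28·27·26·25·24) / 11! = 11420107066368000 / 39916800 = 286097760.

286097760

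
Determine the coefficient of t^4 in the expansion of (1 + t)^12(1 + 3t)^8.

Coefficient of t^4 = Σ_{j} C(12,j)·1^j·C(8,4-j)·3^(4-j) for j from 0 to 4.
= 5670 + 18144 + 16632 + 5280 + 495 = 46221.

46221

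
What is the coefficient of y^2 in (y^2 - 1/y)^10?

General term: C(10,j)·(y^2)^j·(-1/y)^(10-j), with y-exponent 2j − 1(10−j) = 3j − 10.
Set 3j − 10 = 2: j = 4.
C(10,4) = 210; 1^4 = 1; (-1)^6 = 1.
Coefficient = 210 · 1 · 1 = 210.

210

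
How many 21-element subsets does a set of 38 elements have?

28781143380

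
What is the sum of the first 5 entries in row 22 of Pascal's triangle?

9109

1 + 22 + 231 + 1540 + 7315 = 9109.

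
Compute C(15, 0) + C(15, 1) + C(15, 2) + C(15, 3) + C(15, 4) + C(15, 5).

1 + 15 + 105 + 455 + 1365 + 3003 = 4944.

4944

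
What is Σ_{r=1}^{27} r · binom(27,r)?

1811939328

Since r·C(27,r) = 27·C(26,r−1), the sum is 27·2^26 = 27·67108864 = 1811939328.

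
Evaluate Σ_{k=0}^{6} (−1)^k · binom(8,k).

7

The partial alternating sum Σ_{k=0}^{6} (−1)^k C(8,k) = (−1)^6 C(7,6) = 7.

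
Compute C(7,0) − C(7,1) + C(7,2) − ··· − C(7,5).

The partial alternating sum Σ_{k=0}^{5} (−1)^k C(7,k) = (−1)^5 C(6,5) = -6.

-6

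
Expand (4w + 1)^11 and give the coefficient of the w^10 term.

11534336

The general term is C(11,j)·(4w)^j·(1)^(11-j); the w^10 term has j = 10.
C(11,10) = 11.
Coefficient = C(11,10) · 4^10 = 11 · 1048576 = 11534336.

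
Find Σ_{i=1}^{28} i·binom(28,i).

Since i·C(28,i) = 28·C(27,i−1), the sum is 28·2^27 = 28·134217728 = 3758096384.

3758096384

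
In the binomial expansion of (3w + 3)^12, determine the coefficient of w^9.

116917020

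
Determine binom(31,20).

84672315

C(31,20) = C(31,11) by symmetry.
C(31,11) = (31·30·29·28·27·26·25·24·23·22·21) / 11! = 3379847863392000 / 39916800 = 84672315.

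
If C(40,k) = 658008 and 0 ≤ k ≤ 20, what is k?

C(40,k) increases on 0 ≤ k ≤ 20. C(40,4) = 91390 and C(40,5) = 658008, so k = 5.

5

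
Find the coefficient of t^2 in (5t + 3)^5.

The general term is C(5,j)·(5t)^j·(3)^(5-j); the t^2 term has j = 2.
C(5,2) = 10.
Coefficient = C(5,2) · 5^2 · 3^3 = 10 · 25 · 27 = 6750.

6750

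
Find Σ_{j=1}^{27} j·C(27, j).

1811939328

Differentiating (1+x)^27 and setting x=1: Σ j·C(27,j) = 27·2^26 = 1811939328.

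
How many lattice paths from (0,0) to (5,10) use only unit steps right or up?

Each path is a sequence of 15 steps with 5 rights: C(15,5) = 3003.

3003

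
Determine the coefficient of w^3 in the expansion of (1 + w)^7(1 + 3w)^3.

440

Coefficient of w^3 = Σ_{j} C(7,j)·1^j·C(3,3-j)·3^(3-j) for j from 0 to 3.
= 27 + 189 + 189 + 35 = 440.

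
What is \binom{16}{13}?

560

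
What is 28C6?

376740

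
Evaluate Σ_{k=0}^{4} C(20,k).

6196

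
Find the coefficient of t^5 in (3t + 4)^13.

20495794176

The general term is C(13,j)·(3t)^j·(4)^(13-j); the t^5 term has j = 5.
C(13,5) = 1287.
Coefficient = C(13,5) · 3^5 · 4^8 = 1287 · 243 · 65536 = 20495794176.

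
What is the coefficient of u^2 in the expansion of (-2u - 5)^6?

37500

The general term is C(6,j)·(-2u)^j·(-5)^(6-j); the u^2 term has j = 2.
C(6,2) = 15.
Coefficient = C(6,2) · (-2)^2 · (-5)^4 = 15 · 4 · 625 = 37500.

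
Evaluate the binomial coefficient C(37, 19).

17672631900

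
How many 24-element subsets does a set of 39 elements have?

25140840660

C(39,24) = C(39,15) by symmetry.
C(39,15) = (39·38·37·36·35·34·33·32·31·30·29·28·27·26·25) / 15! = 32876032921054202880000 / 1307674368000 = 25140840660.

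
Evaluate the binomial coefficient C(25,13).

5200300

C(25,13) = C(25,12) by symmetry.
C(25,12) = (25·24·23·22·21·20·19·18·17·16·15·14) / 12! = 2490952020480000 / 479001600 = 5200300.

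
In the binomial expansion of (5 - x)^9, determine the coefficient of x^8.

The general term is C(9,j)·(5)^j·(-x)^(9-j); the x^8 term has j = 1.
C(9,1) = 9.
Coefficient = C(9,1) · 5^1 = 9 · 5 = 45.

45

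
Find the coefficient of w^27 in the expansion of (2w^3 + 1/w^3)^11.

General term: C(11,j)·(2w^3)^j·(1/w^3)^(11-j), with w-exponent 3j − 3(11−j) = 6j − 33.
Set 6j − 33 = 27: j = 10.
C(11,10) = 11; 2^10 = 1024; 1^1 = 1.
Coefficient = 11 · 1024 · 1 = 11264.

11264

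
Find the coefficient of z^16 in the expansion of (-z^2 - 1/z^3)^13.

General term: C(13,j)·(-z^2)^j·(-1/z^3)^(13-j), with z-exponent 2j − 3(13−j) = 5j − 39.
Set 5j − 39 = 16: j = 11.
C(13,11) = 78; (-1)^11 = -1; (-1)^2 = 1.
Coefficient = 78 · (-1) · 1 = -78.

-78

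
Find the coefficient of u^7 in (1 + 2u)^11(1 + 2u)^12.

31380096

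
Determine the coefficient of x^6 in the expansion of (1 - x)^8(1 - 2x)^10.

239540

Coefficient of x^6 = Σ_{j} C(8,j)·(-1)^j·C(10,6-j)·(-2)^(6-j) for j from 0 to 6.
= 13440 + 64512 + 94080 + 53760 + 12600 + 1120 + 28 = 239540.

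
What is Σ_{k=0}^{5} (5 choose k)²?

252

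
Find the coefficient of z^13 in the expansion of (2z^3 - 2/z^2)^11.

General term: C(11,j)·(2z^3)^j·(-2/z^2)^(11-j), with z-exponent 3j − 2(11−j) = 5j − 22.
Set 5j − 22 = 13: j = 7.
C(11,7) = 330; 2^7 = 128; (-2)^4 = 16.
Coefficient = 330 · 128 · 16 = 675840.

675840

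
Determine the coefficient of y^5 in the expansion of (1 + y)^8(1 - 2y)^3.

Coefficient of y^5 = Σ_{j} C(8,j)·1^j·C(3,5-j)·(-2)^(5-j) for j from 2 to 5.
= (-224) + 672 + (-420) + 56 = 84.

84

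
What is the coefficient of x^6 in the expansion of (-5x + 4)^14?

The general term is C(14,j)·(-5x)^j·(4)^(14-j); the x^6 term has j = 6.
C(14,6) = 3003.
Coefficient = C(14,6) · (-5)^6 · 4^8 = 3003 · 15625 · 65536 = 3075072000000.

3075072000000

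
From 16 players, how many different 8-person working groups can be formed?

This is C(16,8) = 12870.

12870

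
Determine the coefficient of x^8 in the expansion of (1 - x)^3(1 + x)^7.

Coefficient of x^8 = Σ_{j} C(3,j)·(-1)^j·C(7,8-j)·1^(8-j) for j from 1 to 3.
= (-3) + 21 + (-21) = -3.

-3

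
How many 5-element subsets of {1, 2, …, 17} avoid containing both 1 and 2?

5733

All 5-subsets: C(17,5) = 6188. Those containing both fixed elements: C(15,3) = 455.
6188 − 455 = 5733.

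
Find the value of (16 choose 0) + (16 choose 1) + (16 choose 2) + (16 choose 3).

1 + 16 + 120 + 560 = 697.

697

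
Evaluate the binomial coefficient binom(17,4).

C(17,4) = (17·16·15·14) / 4! = 57120 / 24 = 2380.

2380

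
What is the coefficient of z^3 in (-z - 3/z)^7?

General term: C(7,j)·(-z)^j·(-3/z)^(7-j), with z-exponent 1j − 1(7−j) = 2j − 7.
Set 2j − 7 = 3: j = 5.
C(7,5) = 21; (-1)^5 = -1; (-3)^2 = 9.
Coefficient = 21 · (-1) · 9 = -189.

-189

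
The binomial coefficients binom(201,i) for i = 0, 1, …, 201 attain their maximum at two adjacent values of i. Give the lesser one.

100

For odd n = 201, C(201,i) peaks at i = (n−1)/2 and (n+1)/2; the lesser is 100.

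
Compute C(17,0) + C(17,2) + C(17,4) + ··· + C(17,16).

65536

Even-j terms of row 17 sum to 2^16 = 65536.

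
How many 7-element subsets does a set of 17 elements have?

19448

C(17,7) = (17·16·15·14·13·12·11) / 7! = 98017920 / 5040 = 19448.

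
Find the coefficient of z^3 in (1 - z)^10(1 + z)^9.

9

Coefficient of z^3 = Σ_{j} C(10,j)·(-1)^j·C(9,3-j)·1^(3-j) for j from 0 to 3.
= 84 + (-360) + 405 + (-120) = 9.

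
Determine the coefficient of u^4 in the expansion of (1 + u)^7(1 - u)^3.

-14

Coefficient of u^4 = Σ_{j} C(7,j)·1^j·C(3,4-j)·(-1)^(4-j) for j from 1 to 4.
= (-7) + 63 + (-105) + 35 = -14.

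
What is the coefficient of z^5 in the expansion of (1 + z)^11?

462

The general term is C(11,j)·(1)^j·(z)^(11-j); the z^5 term has j = 6.
C(11,6) = 462.
Coefficient = C(11,6) = 462.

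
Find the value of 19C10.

C(19,10) = C(19,9) by symmetry.
C(19,9) = (19·18·17·16·15·14·13·12·11) / 9! = 33522128640 / 362880 = 92378.

92378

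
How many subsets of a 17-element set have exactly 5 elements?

Choose the 5 positions: C(17,5) = 6188.

6188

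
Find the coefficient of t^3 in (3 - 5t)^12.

The general term is C(12,j)·(3)^j·(-5t)^(12-j); the t^3 term has j = 9.
C(12,9) = 220.
Coefficient = C(12,9) · 3^9 · (-5)^3 = 220 · 19683 · (-125) = -541282500.

-541282500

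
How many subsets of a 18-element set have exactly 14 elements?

3060

Choose the 14 positions: C(18,14) = 3060.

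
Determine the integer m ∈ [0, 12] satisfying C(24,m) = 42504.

5

C(24,m) increases on 0 ≤ m ≤ 12. C(24,4) = 10626 and C(24,5) = 42504, so m = 5.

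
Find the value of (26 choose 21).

C(26,21) = C(26,5) by symmetry.
C(26,5) = (26·25·24·23·22) / 5! = 7893600 / 120 = 65780.

65780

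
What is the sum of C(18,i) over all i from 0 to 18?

Setting x = 1 in (1+x)^18 gives Σ C(18,i) = 2^18 = 262144.

262144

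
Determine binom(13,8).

1287

C(13,8) = C(13,5) by symmetry.
C(13,5) = (13·12·11·10·9) / 5! = 154440 / 120 = 1287.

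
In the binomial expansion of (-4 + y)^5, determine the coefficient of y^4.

-20

The general term is C(5,j)·(-4)^j·(y)^(5-j); the y^4 term has j = 1.
C(5,1) = 5.
Coefficient = C(5,1) · (-4)^1 = 5 · (-4) = -20.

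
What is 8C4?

70

C(8,4) = (8·7·6·5) / 4! = 1680 / 24 = 70.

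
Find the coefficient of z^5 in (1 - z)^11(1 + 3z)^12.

-8481

Coefficient of z^5 = Σ_{j} C(11,j)·(-1)^j·C(12,5-j)·3^(5-j) for j from 0 to 5.
= 192456 + (-441045) + 326700 + (-98010) + 11880 + (-462) = -8481.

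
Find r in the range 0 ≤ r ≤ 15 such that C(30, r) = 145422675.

C(30,r) increases on 0 ≤ r ≤ 15. C(30,13) = 119759850 and C(30,14) = 145422675, so r = 14.

14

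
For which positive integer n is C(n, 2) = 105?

n(n−1)/2 = 105 ⇒ n(n−1) = 210. Since 15·14 = 210, n = 15.

15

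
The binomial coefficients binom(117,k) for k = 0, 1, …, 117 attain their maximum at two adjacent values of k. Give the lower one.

For odd n = 117, C(117,k) peaks at k = (n−1)/2 and (n+1)/2; the lower is 58.

58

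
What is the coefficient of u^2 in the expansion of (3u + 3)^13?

The general term is C(13,j)·(3u)^j·(3)^(13-j); the u^2 term has j = 2.
C(13,2) = 78.
Coefficient = C(13,2) · 3^2 · 3^11 = 78 · 9 · 177147 = 124357194.

124357194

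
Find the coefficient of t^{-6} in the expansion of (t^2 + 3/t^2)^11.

721710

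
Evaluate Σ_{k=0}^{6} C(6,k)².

924

Σ C(6,k)² is the coefficient of x^6 in (1+x)^6(1+x)^6 = (1+x)^12, i.e. C(12,6) = 924.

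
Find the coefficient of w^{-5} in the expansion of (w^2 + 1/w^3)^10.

General term: C(10,j)·(w^2)^j·(1/w^3)^(10-j), with w-exponent 2j − 3(10−j) = 5j − 30.
Set 5j − 30 = -5: j = 5.
C(10,5) = 252; 1^5 = 1; 1^5 = 1.
Coefficient = 252 · 1 · 1 = 252.

252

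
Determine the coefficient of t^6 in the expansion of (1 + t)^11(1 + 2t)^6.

67582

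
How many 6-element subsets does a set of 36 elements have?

1947792

C(36,6) = (36·35·34·33·32·31) / 6! = 1402410240 / 720 = 1947792.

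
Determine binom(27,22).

80730

C(27,22) = C(27,5) by symmetry.
C(27,5) = (27·26·25·24·23) / 5! = 9687600 / 120 = 80730.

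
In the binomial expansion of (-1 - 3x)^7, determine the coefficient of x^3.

-945

The general term is C(7,j)·(-1)^j·(-3x)^(7-j); the x^3 term has j = 4.
C(7,4) = 35.
Coefficient = C(7,4) · (-3)^3 = 35 · (-27) = -945.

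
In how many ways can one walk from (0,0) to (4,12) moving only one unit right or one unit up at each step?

1820

Each path is a sequence of 16 steps with 4 rights: C(16,4) = 1820.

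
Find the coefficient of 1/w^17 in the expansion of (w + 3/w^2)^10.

General term: C(10,j)·(w)^j·(3/w^2)^(10-j), with w-exponent 1j − 2(10−j) = 3j − 20.
Set 3j − 20 = -17: j = 1.
C(10,1) = 10; 1^1 = 1; 3^9 = 19683.
Coefficient = 10 · 1 · 19683 = 196830.

196830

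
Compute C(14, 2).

C(14,2) = (14·13) / 2! = 182 / 2 = 91.

91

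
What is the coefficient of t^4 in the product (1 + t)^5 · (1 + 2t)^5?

985

Coefficient of t^4 = Σ_{j} C(5,j)·1^j·C(5,4-j)·2^(4-j) for j from 0 to 4.
= 80 + 400 + 400 + 100 + 5 = 985.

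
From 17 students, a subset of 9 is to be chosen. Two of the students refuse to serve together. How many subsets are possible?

17875

All 9-subsets: C(17,9) = 24310. Those containing both fixed elements: C(15,7) = 6435.
24310 − 6435 = 17875.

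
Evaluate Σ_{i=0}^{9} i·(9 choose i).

2304

Differentiating (1+x)^9 and setting x=1: Σ i·C(9,i) = 9·2^8 = 2304.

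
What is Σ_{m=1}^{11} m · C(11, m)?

Since m·C(11,m) = 11·C(10,m−1), the sum is 11·2^10 = 11·1024 = 11264.

11264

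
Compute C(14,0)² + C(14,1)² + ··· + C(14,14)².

40116600

Σ C(14,r)² is the coefficient of x^14 in (1+x)^14(1+x)^14 = (1+x)^28, i.e. C(28,14) = 40116600.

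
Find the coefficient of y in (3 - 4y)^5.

-1620

The general term is C(5,j)·(3)^j·(-4y)^(5-j); the y^1 term has j = 4.
C(5,4) = 5.
Coefficient = C(5,4) · 3^4 · (-4)^1 = 5 · 81 · (-4) = -1620.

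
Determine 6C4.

15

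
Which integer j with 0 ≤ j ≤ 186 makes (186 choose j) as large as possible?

C(186,j) is maximized at j = 186/2 = 93.

93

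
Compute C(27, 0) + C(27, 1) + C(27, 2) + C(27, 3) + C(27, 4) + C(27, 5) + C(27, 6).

1 + 27 + 351 + 2925 + 17550 + 80730 + 296010 = 397594.

397594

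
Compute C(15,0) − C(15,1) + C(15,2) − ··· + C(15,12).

91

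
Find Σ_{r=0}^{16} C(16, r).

Setting x = 1 in (1+x)^16 gives Σ C(16,r) = 2^16 = 65536.

65536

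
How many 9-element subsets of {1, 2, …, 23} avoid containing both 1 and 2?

700910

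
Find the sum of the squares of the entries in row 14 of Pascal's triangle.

Σ C(14,r)² is the coefficient of x^14 in (1+x)^14(1+x)^14 = (1+x)^28, i.e. C(28,14) = 40116600.

40116600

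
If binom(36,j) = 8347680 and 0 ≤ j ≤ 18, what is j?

7

C(36,j) increases on 0 ≤ j ≤ 18. C(36,6) = 1947792 and C(36,7) = 8347680, so j = 7.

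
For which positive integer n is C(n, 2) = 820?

n(n−1)/2 = 820 ⇒ n(n−1) = 1640. Since 41·40 = 1640, n = 41.

41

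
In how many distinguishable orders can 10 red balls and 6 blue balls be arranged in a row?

8008

Choose positions for the red balls: C(16,10) = 8008.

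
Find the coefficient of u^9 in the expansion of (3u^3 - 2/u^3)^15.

General term: C(15,j)·(3u^3)^j·(-2/u^3)^(15-j), with u-exponent 3j − 3(15−j) = 6j − 45.
Set 6j − 45 = 9: j = 9.
C(15,9) = 5005; 3^9 = 19683; (-2)^6 = 64.
Coefficient = 5005 · 19683 · 64 = 6304858560.

6304858560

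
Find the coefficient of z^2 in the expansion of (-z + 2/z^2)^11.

General term: C(11,j)·(-z)^j·(2/z^2)^(11-j), with z-exponent 1j − 2(11−j) = 3j − 22.
Set 3j − 22 = 2: j = 8.
C(11,8) = 165; (-1)^8 = 1; 2^3 = 8.
Coefficient = 165 · 1 · 8 = 1320.

1320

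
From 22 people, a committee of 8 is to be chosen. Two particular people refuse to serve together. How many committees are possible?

281010

All 8-subsets: C(22,8) = 319770. Those containing both fixed elements: C(20,6) = 38760.
319770 − 38760 = 281010.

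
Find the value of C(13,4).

715

C(13,4) = (13·12·11·10) / 4! = 17160 / 24 = 715.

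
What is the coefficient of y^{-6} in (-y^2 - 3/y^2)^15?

-98513415

General term: C(15,j)·(-y^2)^j·(-3/y^2)^(15-j), with y-exponent 2j − 2(15−j) = 4j − 30.
Set 4j − 30 = -6: j = 6.
C(15,6) = 5005; (-1)^6 = 1; (-3)^9 = -19683.
Coefficient = 5005 · 1 · (-19683) = -98513415.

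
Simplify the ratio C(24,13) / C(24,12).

12/13

C(n,k+1)/C(n,k) = (n−k)/(k+1) = (24−12)/(12+1) = 12/13.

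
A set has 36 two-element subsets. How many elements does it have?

9

n(n−1)/2 = 36 ⇒ n(n−1) = 72. Since 9·8 = 72, n = 9.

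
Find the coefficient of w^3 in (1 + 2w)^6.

160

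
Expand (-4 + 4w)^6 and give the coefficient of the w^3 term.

-81920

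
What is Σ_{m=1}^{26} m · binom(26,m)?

Differentiating (1+x)^26 and setting x=1: Σ m·C(26,m) = 26·2^25 = 872415232.

872415232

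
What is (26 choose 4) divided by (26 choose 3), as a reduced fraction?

23/4

C(n,k+1)/C(n,k) = (n−k)/(k+1) = (26−3)/(3+1) = 23/4.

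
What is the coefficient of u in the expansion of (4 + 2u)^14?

1879048192

The general term is C(14,j)·(4)^j·(2u)^(14-j); the u^1 term has j = 13.
C(14,13) = 14.
Coefficient = C(14,13) · 4^13 · 2^1 = 14 · 67108864 · 2 = 1879048192.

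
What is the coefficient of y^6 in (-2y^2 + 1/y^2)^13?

General term: C(13,j)·(-2y^2)^j·(1/y^2)^(13-j), with y-exponent 2j − 2(13−j) = 4j − 26.
Set 4j − 26 = 6: j = 8.
C(13,8) = 1287; (-2)^8 = 256; 1^5 = 1.
Coefficient = 1287 · 256 · 1 = 329472.

329472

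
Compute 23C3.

C(23,3) = (23·22·21) / 3! = 10626 / 6 = 1771.

1771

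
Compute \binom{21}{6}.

C(21,6) = (21·20·19·18·17·16) / 6! = 39070080 / 720 = 54264.

54264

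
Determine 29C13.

67863915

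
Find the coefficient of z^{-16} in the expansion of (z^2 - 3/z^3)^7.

General term: C(7,j)·(z^2)^j·(-3/z^3)^(7-j), with z-exponent 2j − 3(7−j) = 5j − 21.
Set 5j − 21 = -16: j = 1.
C(7,1) = 7; 1^1 = 1; (-3)^6 = 729.
Coefficient = 7 · 1 · 729 = 5103.

5103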